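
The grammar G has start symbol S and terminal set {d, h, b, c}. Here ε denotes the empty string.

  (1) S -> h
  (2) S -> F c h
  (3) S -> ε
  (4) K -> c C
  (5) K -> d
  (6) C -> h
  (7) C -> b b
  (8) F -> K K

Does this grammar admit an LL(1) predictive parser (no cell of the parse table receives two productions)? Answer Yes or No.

Yes

FIRST(S) = {ε, c, d, h}
FIRST(K) = {c, d}
FIRST(C) = {b, h}
FIRST(F) = {c, d}
FOLLOW(S) = {$}
FOLLOW(K) = {c, d}
FOLLOW(C) = {c, d}
FOLLOW(F) = {c}
Each cell of M receives at most one production.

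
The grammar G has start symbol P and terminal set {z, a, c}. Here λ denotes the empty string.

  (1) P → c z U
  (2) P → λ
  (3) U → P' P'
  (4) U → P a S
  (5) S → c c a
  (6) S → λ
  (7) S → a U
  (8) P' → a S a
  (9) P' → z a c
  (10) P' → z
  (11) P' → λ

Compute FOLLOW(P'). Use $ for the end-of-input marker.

{$, a, z}

FIRST(P) = {λ, c}
FIRST(S) = {λ, a, c}
FIRST(P') = {λ, a, z}
FIRST(U) = {λ, a, c, z}  (via P' P', P a S)
FOLLOW(P) includes $ since P is the start symbol.
FOLLOW(P): in U→P a S, P is followed by a S with FIRST {a}. Thus FOLLOW(P) = {$, a}.
FOLLOW(U): in P→c z U, the suffix after U is empty, so FOLLOW(U) ⊇ FOLLOW(P) = {$, a}; in S→a U, the suffix after U is empty, so FOLLOW(U) ⊇ FOLLOW(S) = {$, a}. Thus FOLLOW(U) = {$, a}.
FOLLOW(S): in U→P a S, the suffix after S is empty, so FOLLOW(S) ⊇ FOLLOW(U) = {$, a}; in P'→a S a, S is followed by a with FIRST {a}. Thus FOLLOW(S) = {$, a}.
FOLLOW(P'): in U→P' P' (occurrence 1), P' is followed by P' with FIRST {λ, a, z}; in U→P' P' (occurrence 1), the suffix after P' is nullable, so FOLLOW(P') ⊇ FOLLOW(U) = {$, a}; in U→P' P' (occurrence 2), the suffix after P' is empty, so FOLLOW(P') ⊇ FOLLOW(U) = {$, a}. Thus FOLLOW(P') = {$, a, z}.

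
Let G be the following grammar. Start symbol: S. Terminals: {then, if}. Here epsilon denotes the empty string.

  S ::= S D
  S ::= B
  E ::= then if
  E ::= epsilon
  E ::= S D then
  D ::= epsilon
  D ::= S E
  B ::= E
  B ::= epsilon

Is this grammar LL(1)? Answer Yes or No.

No

FIRST(S) = {epsilon, then}
FIRST(E) = {epsilon, then}
FIRST(D) = {epsilon, then}
FIRST(B) = {epsilon, then}
FOLLOW(S) = {$, then}
FOLLOW(E) = {$, then}
FOLLOW(D) = {$, then}
FOLLOW(B) = {$, then}
Cell M[B, $] receives both B ::= E and B ::= epsilon — the grammar is not LL(1).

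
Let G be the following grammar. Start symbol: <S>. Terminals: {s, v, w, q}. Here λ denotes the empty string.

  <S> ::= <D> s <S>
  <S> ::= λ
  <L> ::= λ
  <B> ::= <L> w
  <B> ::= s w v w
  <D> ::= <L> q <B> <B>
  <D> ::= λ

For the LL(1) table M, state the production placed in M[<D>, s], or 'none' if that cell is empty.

<D> ::= λ

FIRST(<L>): from <L>::=λ we get {λ}. So FIRST(<L>) = {λ}.
FIRST(<B>): from <B>::=<L> w we get {w}; from <B>::=s w v w we get {s}. So FIRST(<B>) = {s, w}.
FIRST(<D>): from <D>::=<L> q <B> <B> we get {q}; from <D>::=λ we get {λ}. So FIRST(<D>) = {λ, q}.
FIRST(<S>): from <S>::=<D> s <S> we get {q, s}; from <S>::=λ we get {λ}. So FIRST(<S>) = {λ, q, s}.
FOLLOW(<S>) includes $ since <S> is the start symbol.
FOLLOW(<D>): in <S>::=<D> s <S>, <D> is followed by s <S> with FIRST {s}. Thus FOLLOW(<D>) = {s}.
For <D> ::= <L> q <B> <B>: FIRST(<L> q <B> <B>) = {q}, so it goes in M[<D>, t] for t ∈ {q}.
For <D> ::= λ: FIRST(λ) = {λ}, so it goes in M[<D>, t] for t ∈ {}; since λ ∈ FIRST, also for every t ∈ FOLLOW(<D>) = {s}.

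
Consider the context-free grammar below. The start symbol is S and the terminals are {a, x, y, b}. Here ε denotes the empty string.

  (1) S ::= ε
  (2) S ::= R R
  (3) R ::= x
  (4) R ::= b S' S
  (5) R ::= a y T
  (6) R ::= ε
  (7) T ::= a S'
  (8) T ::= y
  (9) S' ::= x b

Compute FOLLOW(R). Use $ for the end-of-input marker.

FIRST(R): from R::=x we get {x}; from R::=b S' S we get {b}; from R::=a y T we get {a}; from R::=ε we get {ε}. So FIRST(R) = {ε, a, b, x}.
FIRST(T): from T::=a S' we get {a}; from T::=y we get {y}. So FIRST(T) = {a, y}.
FIRST(S'): from S'::=x b we get {x}. So FIRST(S') = {x}.
FIRST(S): from S::=ε we get {ε}; from S::=R R we get {ε, a, b, x}. So FIRST(S) = {ε, a, b, x}.
FOLLOW(S) includes $ since S is the start symbol.
FOLLOW(S): in R::=b S' S, the suffix after S is empty, so FOLLOW(S) ⊇ FOLLOW(R) = {$, a, b, x}. Thus FOLLOW(S) = {$, a, b, x}.
FOLLOW(R): in S::=R R (occurrence 1), R is followed by R with FIRST {ε, a, b, x}; in S::=R R (occurrence 1), the suffix after R is nullable, so FOLLOW(R) ⊇ FOLLOW(S) = {$, a, b, x}; in S::=R R (occurrence 2), the suffix after R is empty, so FOLLOW(R) ⊇ FOLLOW(S) = {$, a, b, x}. Thus FOLLOW(R) = {$, a, b, x}.
FOLLOW(T): in R::=a y T, the suffix after T is empty, so FOLLOW(T) ⊇ FOLLOW(R) = {$, a, b, x}. Thus FOLLOW(T) = {$, a, b, x}.
FOLLOW(S'): in R::=b S' S, S' is followed by S with FIRST {ε, a, b, x}; in R::=b S' S, the suffix after S' is nullable, so FOLLOW(S') ⊇ FOLLOW(R) = {$, a, b, x}; in T::=a S', the suffix after S' is empty, so FOLLOW(S') ⊇ FOLLOW(T) = {$, a, b, x}. Thus FOLLOW(S') = {$, a, b, x}.

{$, a, b, x}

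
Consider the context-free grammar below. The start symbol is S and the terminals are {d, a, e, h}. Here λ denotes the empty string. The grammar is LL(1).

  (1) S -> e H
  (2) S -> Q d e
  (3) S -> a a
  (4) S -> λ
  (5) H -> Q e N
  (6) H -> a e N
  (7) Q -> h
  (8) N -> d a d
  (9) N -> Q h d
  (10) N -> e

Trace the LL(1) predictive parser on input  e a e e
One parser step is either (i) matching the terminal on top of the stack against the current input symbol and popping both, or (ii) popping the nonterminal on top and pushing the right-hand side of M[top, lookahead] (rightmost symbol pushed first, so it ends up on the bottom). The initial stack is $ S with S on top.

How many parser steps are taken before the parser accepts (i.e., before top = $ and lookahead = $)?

step 1: stack=$ S  input=e a e e $  — expand S -> e H
step 2: stack=$ H e  input=e a e e $  — match e
step 3: stack=$ H  input=a e e $  — expand H -> a e N
step 4: stack=$ N e a  input=a e e $  — match a
step 5: stack=$ N e  input=e e $  — match e
step 6: stack=$ N  input=e $  — expand N -> e
step 7: stack=$ e  input=e $  — match e
Accept reached after 7 steps.

7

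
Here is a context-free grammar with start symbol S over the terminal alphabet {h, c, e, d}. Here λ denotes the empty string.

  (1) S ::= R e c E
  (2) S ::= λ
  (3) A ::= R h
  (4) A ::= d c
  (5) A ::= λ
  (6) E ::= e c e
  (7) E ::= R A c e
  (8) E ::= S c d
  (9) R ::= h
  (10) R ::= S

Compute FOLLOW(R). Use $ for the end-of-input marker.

FIRST(S): from S::=R e c E we get {e, h}; from S::=λ we get {λ}. So FIRST(S) = {λ, e, h}.
FIRST(R): from R::=h we get {h}; from R::=S we get {λ, e, h}. So FIRST(R) = {λ, e, h}.
FIRST(A): from A::=R h we get {e, h}; from A::=d c we get {d}; from A::=λ we get {λ}. So FIRST(A) = {λ, d, e, h}.
FIRST(E): from E::=e c e we get {e}; from E::=R A c e we get {c, d, e, h}; from E::=S c d we get {c, e, h}. So FIRST(E) = {c, d, e, h}.
FOLLOW(S) includes $ since S is the start symbol.
FOLLOW(A): in E::=R A c e, A is followed by c e with FIRST {c}. Thus FOLLOW(A) = {c}.
FOLLOW(R): in S::=R e c E, R is followed by e c E with FIRST {e}; in A::=R h, R is followed by h with FIRST {h}; in E::=R A c e, R is followed by A c e with FIRST {c, d, e, h}. Thus FOLLOW(R) = {c, d, e, h}.
FOLLOW(S): in E::=S c d, S is followed by c d with FIRST {c}; in R::=S, the suffix after S is empty, so FOLLOW(S) ⊇ FOLLOW(R) = {c, d, e, h}. Thus FOLLOW(S) = {$, c, d, e, h}.
FOLLOW(E): in S::=R e c E, the suffix after E is empty, so FOLLOW(E) ⊇ FOLLOW(S) = {$, c, d, e, h}. Thus FOLLOW(E) = {$, c, d, e, h}.

{c, d, e, h}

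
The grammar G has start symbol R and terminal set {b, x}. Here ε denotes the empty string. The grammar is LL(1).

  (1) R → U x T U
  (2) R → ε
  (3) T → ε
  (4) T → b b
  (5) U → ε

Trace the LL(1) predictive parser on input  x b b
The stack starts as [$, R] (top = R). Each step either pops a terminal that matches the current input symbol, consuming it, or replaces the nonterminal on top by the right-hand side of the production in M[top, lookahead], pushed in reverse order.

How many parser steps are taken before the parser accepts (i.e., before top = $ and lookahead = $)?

step 1: stack=$ R  input=x b b $  — expand R → U x T U
step 2: stack=$ U T x U  input=x b b $  — expand U → ε
step 3: stack=$ U T x  input=x b b $  — match x
step 4: stack=$ U T  input=b b $  — expand T → b b
step 5: stack=$ U b b  input=b b $  — match b
step 6: stack=$ U b  input=b $  — match b
step 7: stack=$ U  input=$  — expand U → ε
Accept reached after 7 steps.

7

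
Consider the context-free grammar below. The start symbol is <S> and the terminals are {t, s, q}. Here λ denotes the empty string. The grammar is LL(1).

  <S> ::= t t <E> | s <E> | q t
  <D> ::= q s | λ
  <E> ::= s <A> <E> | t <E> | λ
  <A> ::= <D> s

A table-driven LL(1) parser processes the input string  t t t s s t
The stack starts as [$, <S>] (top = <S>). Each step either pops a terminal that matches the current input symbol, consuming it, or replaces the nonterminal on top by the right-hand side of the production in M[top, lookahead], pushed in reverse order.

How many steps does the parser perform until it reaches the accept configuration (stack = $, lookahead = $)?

13

      Stack        Input          Action
   1  $ <S>        t t t s s t $  expand <S> ::= t t <E>
   2  $ <E> t t    t t t s s t $  match t
   3  $ <E> t      t t s s t $    match t
   4  $ <E>        t s s t $      expand <E> ::= t <E>
   5  $ <E> t      t s s t $      match t
   6  $ <E>        s s t $        expand <E> ::= s <A> <E>
   7  $ <E> <A> s  s s t $        match s
   8  $ <E> <A>    s t $          expand <A> ::= <D> s
   9  $ <E> s <D>  s t $          expand <D> ::= λ
  10  $ <E> s      s t $          match s
  11  $ <E>        t $            expand <E> ::= t <E>
  12  $ <E> t      t $            match t
  13  $ <E>        $              expand <E> ::= λ
Accept reached after 13 steps.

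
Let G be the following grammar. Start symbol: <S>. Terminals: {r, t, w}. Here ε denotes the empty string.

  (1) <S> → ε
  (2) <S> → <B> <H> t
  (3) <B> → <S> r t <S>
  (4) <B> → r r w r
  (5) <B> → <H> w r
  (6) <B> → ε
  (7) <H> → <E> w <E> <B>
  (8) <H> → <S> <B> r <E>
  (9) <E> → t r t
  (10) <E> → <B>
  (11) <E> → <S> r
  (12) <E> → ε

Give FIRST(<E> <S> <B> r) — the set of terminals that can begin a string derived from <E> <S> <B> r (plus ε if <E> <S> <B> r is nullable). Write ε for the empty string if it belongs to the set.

FIRST(<S>) = {ε, r, t, w}  (via <B> <H> t)
FIRST(<B>) = {ε, r, t, w}  (via <S> r t <S>, <H> w r)
FIRST(<E>) = {ε, r, t, w}  (via <B>, <S> r)
FIRST(<H>) = {r, t, w}  (via <E> w <E> <B>, <S> <B> r <E>)
FIRST(<E> <S> <B> r): take FIRST of each symbol in turn, carrying on past any symbol whose FIRST contains ε; result {r, t, w}.

{r, t, w}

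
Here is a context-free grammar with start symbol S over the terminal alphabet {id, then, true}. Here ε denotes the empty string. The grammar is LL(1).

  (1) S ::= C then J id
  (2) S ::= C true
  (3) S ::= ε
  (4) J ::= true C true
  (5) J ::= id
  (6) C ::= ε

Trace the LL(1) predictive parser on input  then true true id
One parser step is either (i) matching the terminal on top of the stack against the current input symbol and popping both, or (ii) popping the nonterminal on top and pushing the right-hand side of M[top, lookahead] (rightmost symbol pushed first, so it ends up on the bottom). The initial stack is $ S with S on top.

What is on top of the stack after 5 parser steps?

C

step 1: stack=$ S  input=then true true id $  — expand S ::= C then J id
step 2: stack=$ id J then C  input=then true true id $  — expand C ::= ε
step 3: stack=$ id J then  input=then true true id $  — match then
step 4: stack=$ id J  input=true true id $  — expand J ::= true C true
step 5: stack=$ id true C true  input=true true id $  — match true
Stack after step 5: $ id true C (top = C).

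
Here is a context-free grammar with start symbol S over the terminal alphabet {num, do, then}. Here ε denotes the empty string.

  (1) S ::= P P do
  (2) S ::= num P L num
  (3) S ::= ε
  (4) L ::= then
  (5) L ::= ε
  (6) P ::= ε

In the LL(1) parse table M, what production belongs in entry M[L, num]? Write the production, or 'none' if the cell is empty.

L ::= ε

FIRST(L): from L::=then we get {then}; from L::=ε we get {ε}. So FIRST(L) = {ε, then}.
FIRST(P): from P::=ε we get {ε}. So FIRST(P) = {ε}.
FIRST(S): from S::=P P do we get {do}; from S::=num P L num we get {num}; from S::=ε we get {ε}. So FIRST(S) = {ε, do, num}.
FOLLOW(S) includes $ since S is the start symbol.
FOLLOW(L): in S::=num P L num, L is followed by num with FIRST {num}. Thus FOLLOW(L) = {num}.
For L ::= then: FIRST(then) = {then}, so it goes in M[L, t] for t ∈ {then}.
For L ::= ε: FIRST(ε) = {ε}, so it goes in M[L, t] for t ∈ {}; since ε ∈ FIRST, also for every t ∈ FOLLOW(L) = {num}.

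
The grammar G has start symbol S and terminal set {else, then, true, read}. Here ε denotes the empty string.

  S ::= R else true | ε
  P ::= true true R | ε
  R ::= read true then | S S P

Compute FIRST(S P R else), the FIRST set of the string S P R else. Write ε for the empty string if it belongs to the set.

FIRST(P): from P::=true true R we get {true}; from P::=ε we get {ε}. So FIRST(P) = {ε, true}.
FIRST(S): from S::=R else true we get {else, read, true}; from S::=ε we get {ε}. So FIRST(S) = {ε, else, read, true}.
FIRST(R): from R::=read true then we get {read}; from R::=S S P we get {ε, else, read, true}. So FIRST(R) = {ε, else, read, true}.
FIRST(S P R else): take FIRST of each symbol in turn, carrying on past any symbol whose FIRST contains ε; result {else, read, true}.

{else, read, true}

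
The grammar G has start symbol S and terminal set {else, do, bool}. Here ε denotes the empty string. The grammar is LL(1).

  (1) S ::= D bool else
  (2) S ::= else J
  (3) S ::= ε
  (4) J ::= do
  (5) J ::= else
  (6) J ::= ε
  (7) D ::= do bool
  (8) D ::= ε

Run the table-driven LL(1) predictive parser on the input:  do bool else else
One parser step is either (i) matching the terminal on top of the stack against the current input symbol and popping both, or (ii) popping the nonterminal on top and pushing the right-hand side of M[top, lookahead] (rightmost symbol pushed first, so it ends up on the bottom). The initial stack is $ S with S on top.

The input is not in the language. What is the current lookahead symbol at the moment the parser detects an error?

else

step 1: stack=$ S  input=do bool else else $  — expand S ::= D bool else
step 2: stack=$ else bool D  input=do bool else else $  — expand D ::= do bool
step 3: stack=$ else bool bool do  input=do bool else else $  — match do
step 4: stack=$ else bool bool  input=bool else else $  — match bool
step 5: stack=$ else bool  input=else else $  — error: top is terminal bool but lookahead is else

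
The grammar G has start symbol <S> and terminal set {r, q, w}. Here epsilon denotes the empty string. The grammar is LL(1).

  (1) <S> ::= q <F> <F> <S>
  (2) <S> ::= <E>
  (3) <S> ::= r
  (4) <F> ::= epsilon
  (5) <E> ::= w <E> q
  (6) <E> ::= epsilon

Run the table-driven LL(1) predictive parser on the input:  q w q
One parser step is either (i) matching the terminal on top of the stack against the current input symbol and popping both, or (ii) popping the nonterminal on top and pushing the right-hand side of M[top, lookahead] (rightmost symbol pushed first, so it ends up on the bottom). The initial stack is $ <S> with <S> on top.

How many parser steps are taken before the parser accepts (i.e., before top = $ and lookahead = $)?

step 1: stack=$ <S>  input=q w q $  — expand <S> ::= q <F> <F> <S>
step 2: stack=$ <S> <F> <F> q  input=q w q $  — match q
step 3: stack=$ <S> <F> <F>  input=w q $  — expand <F> ::= epsilon
step 4: stack=$ <S> <F>  input=w q $  — expand <F> ::= epsilon
step 5: stack=$ <S>  input=w q $  — expand <S> ::= <E>
step 6: stack=$ <E>  input=w q $  — expand <E> ::= w <E> q
step 7: stack=$ q <E> w  input=w q $  — match w
step 8: stack=$ q <E>  input=q $  — expand <E> ::= epsilon
step 9: stack=$ q  input=q $  — match q
Accept reached after 9 steps.

9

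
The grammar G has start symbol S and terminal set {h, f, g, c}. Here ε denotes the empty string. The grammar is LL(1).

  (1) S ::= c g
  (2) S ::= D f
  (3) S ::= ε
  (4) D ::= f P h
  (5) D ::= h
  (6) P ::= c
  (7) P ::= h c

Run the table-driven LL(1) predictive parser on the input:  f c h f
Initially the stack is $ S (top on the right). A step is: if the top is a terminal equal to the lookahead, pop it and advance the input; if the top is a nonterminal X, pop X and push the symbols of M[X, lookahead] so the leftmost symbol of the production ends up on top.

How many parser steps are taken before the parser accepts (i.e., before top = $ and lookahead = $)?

     Stack      Input      Action
  1  $ S        f c h f $  expand S ::= D f
  2  $ f D      f c h f $  expand D ::= f P h
  3  $ f h P f  f c h f $  match f
  4  $ f h P    c h f $    expand P ::= c
  5  $ f h c    c h f $    match c
  6  $ f h      h f $      match h
  7  $ f        f $        match f
Accept reached after 7 steps.

7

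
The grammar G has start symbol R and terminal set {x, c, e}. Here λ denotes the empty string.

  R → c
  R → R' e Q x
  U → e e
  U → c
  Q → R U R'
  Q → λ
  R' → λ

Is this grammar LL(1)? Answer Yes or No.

Yes

FIRST(R) = {c, e}
FIRST(U) = {c, e}
FIRST(Q) = {λ, c, e}
FIRST(R') = {λ}
FOLLOW(R) = {$, c, e}
FOLLOW(U) = {x}
FOLLOW(Q) = {x}
FOLLOW(R') = {e, x}
Each cell of M receives at most one production.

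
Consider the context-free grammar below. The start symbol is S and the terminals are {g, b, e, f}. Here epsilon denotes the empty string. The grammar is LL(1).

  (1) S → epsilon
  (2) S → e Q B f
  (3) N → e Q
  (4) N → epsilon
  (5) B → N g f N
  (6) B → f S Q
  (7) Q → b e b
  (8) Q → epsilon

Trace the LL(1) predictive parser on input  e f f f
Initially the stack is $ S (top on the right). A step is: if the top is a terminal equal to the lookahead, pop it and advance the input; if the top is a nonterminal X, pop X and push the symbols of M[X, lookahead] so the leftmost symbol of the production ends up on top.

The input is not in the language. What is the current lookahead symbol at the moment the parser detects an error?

     Stack      Input      Action
  1  $ S        e f f f $  expand S → e Q B f
  2  $ f B Q e  e f f f $  match e
  3  $ f B Q    f f f $    expand Q → epsilon
  4  $ f B      f f f $    expand B → f S Q
  5  $ f Q S f  f f f $    match f
  6  $ f Q S    f f $      expand S → epsilon
  7  $ f Q      f f $      expand Q → epsilon
  8  $ f        f f $      match f
  9  $          f $        error: stack empty but input remains

f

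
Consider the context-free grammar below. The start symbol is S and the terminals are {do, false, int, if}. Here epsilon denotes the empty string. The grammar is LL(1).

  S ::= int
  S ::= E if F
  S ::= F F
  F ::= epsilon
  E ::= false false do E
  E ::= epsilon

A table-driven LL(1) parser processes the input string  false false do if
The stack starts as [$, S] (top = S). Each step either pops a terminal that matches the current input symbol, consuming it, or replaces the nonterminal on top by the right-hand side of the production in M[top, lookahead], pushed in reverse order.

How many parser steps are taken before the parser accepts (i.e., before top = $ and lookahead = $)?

step 1: stack=$ S  input=false false do if $  — expand S ::= E if F
step 2: stack=$ F if E  input=false false do if $  — expand E ::= false false do E
step 3: stack=$ F if E do false false  input=false false do if $  — match false
step 4: stack=$ F if E do false  input=false do if $  — match false
step 5: stack=$ F if E do  input=do if $  — match do
step 6: stack=$ F if E  input=if $  — expand E ::= epsilon
step 7: stack=$ F if  input=if $  — match if
step 8: stack=$ F  input=$  — expand F ::= epsilon
Accept reached after 8 steps.

8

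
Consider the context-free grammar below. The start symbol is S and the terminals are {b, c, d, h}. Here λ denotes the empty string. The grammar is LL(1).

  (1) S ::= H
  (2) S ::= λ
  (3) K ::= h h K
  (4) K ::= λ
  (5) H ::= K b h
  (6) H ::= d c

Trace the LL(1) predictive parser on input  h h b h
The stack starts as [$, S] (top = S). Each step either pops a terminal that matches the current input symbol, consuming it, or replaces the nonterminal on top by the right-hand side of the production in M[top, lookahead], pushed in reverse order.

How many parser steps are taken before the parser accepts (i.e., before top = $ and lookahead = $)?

8

step 1: stack=$ S  input=h h b h $  — expand S ::= H
step 2: stack=$ H  input=h h b h $  — expand H ::= K b h
step 3: stack=$ h b K  input=h h b h $  — expand K ::= h h K
step 4: stack=$ h b K h h  input=h h b h $  — match h
step 5: stack=$ h b K h  input=h b h $  — match h
step 6: stack=$ h b K  input=b h $  — expand K ::= λ
step 7: stack=$ h b  input=b h $  — match b
step 8: stack=$ h  input=h $  — match h
Accept reached after 8 steps.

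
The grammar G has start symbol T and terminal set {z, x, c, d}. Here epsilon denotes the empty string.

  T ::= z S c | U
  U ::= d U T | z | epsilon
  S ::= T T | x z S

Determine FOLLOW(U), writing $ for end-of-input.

FIRST(U) = {epsilon, d, z}
FIRST(T) = {epsilon, d, z}  (via U)
FIRST(S) = {epsilon, d, x, z}  (via T T)
FOLLOW(T) includes $ since T is the start symbol.
FOLLOW(S): in T::=z S c, S is followed by c with FIRST {c}; in S::=x z S, the suffix after S is empty (adds nothing new). Thus FOLLOW(S) = {c}.
FOLLOW(T): in U::=d U T, the suffix after T is empty, so FOLLOW(T) ⊇ FOLLOW(U) = {$, c, d, z}; in S::=T T (occurrence 1), T is followed by T with FIRST {epsilon, d, z}; in S::=T T (occurrence 1), the suffix after T is nullable, so FOLLOW(T) ⊇ FOLLOW(S) = {c}; in S::=T T (occurrence 2), the suffix after T is empty, so FOLLOW(T) ⊇ FOLLOW(S) = {c}. Thus FOLLOW(T) = {$, c, d, z}.
FOLLOW(U): in T::=U, the suffix after U is empty, so FOLLOW(U) ⊇ FOLLOW(T) = {$, c, d, z}; in U::=d U T, U is followed by T with FIRST {epsilon, d, z}; in U::=d U T, the suffix after U is nullable (adds nothing new). Thus FOLLOW(U) = {$, c, d, z}.

{$, c, d, z}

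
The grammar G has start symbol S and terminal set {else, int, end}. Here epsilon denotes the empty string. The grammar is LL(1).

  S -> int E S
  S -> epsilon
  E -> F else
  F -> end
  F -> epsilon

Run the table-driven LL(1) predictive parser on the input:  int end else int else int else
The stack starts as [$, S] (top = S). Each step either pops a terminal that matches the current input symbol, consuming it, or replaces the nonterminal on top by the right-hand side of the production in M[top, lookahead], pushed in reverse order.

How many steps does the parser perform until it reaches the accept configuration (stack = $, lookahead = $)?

17

      Stack         Input                             Action
   1  $ S           int end else int else int else $  expand S -> int E S
   2  $ S E int     int end else int else int else $  match int
   3  $ S E         end else int else int else $      expand E -> F else
   4  $ S else F    end else int else int else $      expand F -> end
   5  $ S else end  end else int else int else $      match end
   6  $ S else      else int else int else $          match else
   7  $ S           int else int else $               expand S -> int E S
   8  $ S E int     int else int else $               match int
   9  $ S E         else int else $                   expand E -> F else
  10  $ S else F    else int else $                   expand F -> epsilon
  11  $ S else      else int else $                   match else
  12  $ S           int else $                        expand S -> int E S
  13  $ S E int     int else $                        match int
  14  $ S E         else $                            expand E -> F else
  15  $ S else F    else $                            expand F -> epsilon
  16  $ S else      else $                            match else
  17  $ S           $                                 expand S -> epsilon
Accept reached after 17 steps.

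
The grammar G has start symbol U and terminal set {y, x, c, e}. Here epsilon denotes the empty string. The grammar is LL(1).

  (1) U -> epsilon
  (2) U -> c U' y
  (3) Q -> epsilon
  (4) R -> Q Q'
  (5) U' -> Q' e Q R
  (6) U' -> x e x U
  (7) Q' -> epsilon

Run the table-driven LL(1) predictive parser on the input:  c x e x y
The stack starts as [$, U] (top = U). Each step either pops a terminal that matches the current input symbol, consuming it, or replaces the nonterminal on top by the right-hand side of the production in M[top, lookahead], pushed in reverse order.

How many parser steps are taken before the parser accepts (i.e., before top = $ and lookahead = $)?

8

step 1: stack=$ U  input=c x e x y $  — expand U -> c U' y
step 2: stack=$ y U' c  input=c x e x y $  — match c
step 3: stack=$ y U'  input=x e x y $  — expand U' -> x e x U
step 4: stack=$ y U x e x  input=x e x y $  — match x
step 5: stack=$ y U x e  input=e x y $  — match e
step 6: stack=$ y U x  input=x y $  — match x
step 7: stack=$ y U  input=y $  — expand U -> epsilon
step 8: stack=$ y  input=y $  — match y
Accept reached after 8 steps.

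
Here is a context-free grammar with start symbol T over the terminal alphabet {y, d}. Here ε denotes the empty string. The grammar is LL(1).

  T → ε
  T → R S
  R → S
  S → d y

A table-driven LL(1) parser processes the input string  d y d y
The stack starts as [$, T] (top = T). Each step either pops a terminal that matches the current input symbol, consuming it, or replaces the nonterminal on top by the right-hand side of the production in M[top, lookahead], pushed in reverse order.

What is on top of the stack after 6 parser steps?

     Stack    Input      Action
  1  $ T      d y d y $  expand T → R S
  2  $ S R    d y d y $  expand R → S
  3  $ S S    d y d y $  expand S → d y
  4  $ S y d  d y d y $  match d
  5  $ S y    y d y $    match y
  6  $ S      d y $      expand S → d y
Stack after step 6: $ y d (top = d).

d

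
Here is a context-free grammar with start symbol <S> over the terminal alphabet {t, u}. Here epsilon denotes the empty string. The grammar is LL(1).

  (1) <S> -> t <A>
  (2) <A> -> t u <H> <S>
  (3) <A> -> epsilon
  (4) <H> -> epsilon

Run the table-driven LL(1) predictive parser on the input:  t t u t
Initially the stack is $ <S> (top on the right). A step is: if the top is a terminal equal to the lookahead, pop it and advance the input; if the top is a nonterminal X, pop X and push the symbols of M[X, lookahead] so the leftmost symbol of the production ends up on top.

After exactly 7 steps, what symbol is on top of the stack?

     Stack          Input      Action
  1  $ <S>          t t u t $  expand <S> -> t <A>
  2  $ <A> t        t t u t $  match t
  3  $ <A>          t u t $    expand <A> -> t u <H> <S>
  4  $ <S> <H> u t  t u t $    match t
  5  $ <S> <H> u    u t $      match u
  6  $ <S> <H>      t $        expand <H> -> epsilon
  7  $ <S>          t $        expand <S> -> t <A>
Stack after step 7: $ <A> t (top = t).

t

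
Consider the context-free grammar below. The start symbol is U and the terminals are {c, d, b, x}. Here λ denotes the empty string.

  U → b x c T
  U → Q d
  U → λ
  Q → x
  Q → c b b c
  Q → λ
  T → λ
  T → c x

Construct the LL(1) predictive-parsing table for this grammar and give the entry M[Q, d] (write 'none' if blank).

Q → λ

FIRST(Q) = {λ, c, x}
FIRST(T) = {λ, c}
FIRST(U) = {λ, b, c, d, x}  (via Q d)
FOLLOW(U) includes $ since U is the start symbol.
FOLLOW(Q): in U→Q d, Q is followed by d with FIRST {d}. Thus FOLLOW(Q) = {d}.
For Q → x: FIRST(x) = {x}, so it goes in M[Q, t] for t ∈ {x}.
For Q → c b b c: FIRST(c b b c) = {c}, so it goes in M[Q, t] for t ∈ {c}.
For Q → λ: FIRST(λ) = {λ}, so it goes in M[Q, t] for t ∈ {}; since λ ∈ FIRST, also for every t ∈ FOLLOW(Q) = {d}.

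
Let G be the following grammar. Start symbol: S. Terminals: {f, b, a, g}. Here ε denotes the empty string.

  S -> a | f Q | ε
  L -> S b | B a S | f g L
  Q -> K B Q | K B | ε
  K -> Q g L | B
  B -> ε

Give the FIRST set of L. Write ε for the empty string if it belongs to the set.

{a, b, f}

FIRST(S) = {ε, a, f}
FIRST(B) = {ε}
FIRST(L) = {a, b, f}  (via S b, B a S)
FIRST(Q) = {ε, g}  (via K B Q, K B)
FIRST(K) = {ε, g}  (via Q g L, B)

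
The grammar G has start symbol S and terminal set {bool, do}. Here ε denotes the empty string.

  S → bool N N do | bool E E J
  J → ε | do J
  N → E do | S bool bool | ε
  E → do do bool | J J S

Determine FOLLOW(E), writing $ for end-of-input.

FIRST(S) = {bool}
FIRST(J) = {ε, do}
FIRST(E) = {bool, do}  (via J J S)
FIRST(N) = {ε, bool, do}  (via E do, S bool bool)
FOLLOW(S) includes $ since S is the start symbol.
FOLLOW(N): in S→bool N N do (occurrence 1), N is followed by N do with FIRST {bool, do}; in S→bool N N do (occurrence 2), N is followed by do with FIRST {do}. Thus FOLLOW(N) = {bool, do}.
FOLLOW(S): in N→S bool bool, S is followed by bool bool with FIRST {bool}; in E→J J S, the suffix after S is empty, so FOLLOW(S) ⊇ FOLLOW(E) = {$, bool, do}. Thus FOLLOW(S) = {$, bool, do}.
FOLLOW(J): in S→bool E E J, the suffix after J is empty, so FOLLOW(J) ⊇ FOLLOW(S) = {$, bool, do}; in J→do J, the suffix after J is empty (adds nothing new); in E→J J S (occurrence 1), J is followed by J S with FIRST {bool, do}; in E→J J S (occurrence 2), J is followed by S with FIRST {bool}. Thus FOLLOW(J) = {$, bool, do}.
FOLLOW(E): in S→bool E E J (occurrence 1), E is followed by E J with FIRST {bool, do}; in S→bool E E J (occurrence 2), E is followed by J with FIRST {ε, do}; in S→bool E E J (occurrence 2), the suffix after E is nullable, so FOLLOW(E) ⊇ FOLLOW(S) = {$, bool, do}; in N→E do, E is followed by do with FIRST {do}. Thus FOLLOW(E) = {$, bool, do}.

{$, bool, do}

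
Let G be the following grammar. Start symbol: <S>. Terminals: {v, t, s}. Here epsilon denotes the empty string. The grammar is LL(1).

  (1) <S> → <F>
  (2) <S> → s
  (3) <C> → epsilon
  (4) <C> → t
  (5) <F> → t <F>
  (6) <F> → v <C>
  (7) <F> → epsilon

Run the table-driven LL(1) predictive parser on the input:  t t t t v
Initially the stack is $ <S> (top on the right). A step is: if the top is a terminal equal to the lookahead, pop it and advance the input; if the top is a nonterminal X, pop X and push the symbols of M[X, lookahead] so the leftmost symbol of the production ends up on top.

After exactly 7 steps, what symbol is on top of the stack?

<F>

step 1: stack=$ <S>  input=t t t t v $  — expand <S> → <F>
step 2: stack=$ <F>  input=t t t t v $  — expand <F> → t <F>
step 3: stack=$ <F> t  input=t t t t v $  — match t
step 4: stack=$ <F>  input=t t t v $  — expand <F> → t <F>
step 5: stack=$ <F> t  input=t t t v $  — match t
step 6: stack=$ <F>  input=t t v $  — expand <F> → t <F>
step 7: stack=$ <F> t  input=t t v $  — match t
Stack after step 7: $ <F> (top = <F>).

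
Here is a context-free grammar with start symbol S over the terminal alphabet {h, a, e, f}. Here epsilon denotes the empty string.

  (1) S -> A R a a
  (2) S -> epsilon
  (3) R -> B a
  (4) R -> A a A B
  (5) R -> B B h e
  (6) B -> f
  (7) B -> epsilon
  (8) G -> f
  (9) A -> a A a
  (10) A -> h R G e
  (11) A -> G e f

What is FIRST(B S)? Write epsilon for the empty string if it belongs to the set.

{epsilon, a, f, h}

FIRST(B) = {epsilon, f}
FIRST(G) = {f}
FIRST(A) = {a, f, h}  (via G e f)
FIRST(S) = {epsilon, a, f, h}  (via A R a a)
FIRST(R) = {a, f, h}  (via B a, A a A B, B B h e)
FIRST(B S): take FIRST of each symbol in turn, carrying on past any symbol whose FIRST contains epsilon; result {epsilon, a, f, h}.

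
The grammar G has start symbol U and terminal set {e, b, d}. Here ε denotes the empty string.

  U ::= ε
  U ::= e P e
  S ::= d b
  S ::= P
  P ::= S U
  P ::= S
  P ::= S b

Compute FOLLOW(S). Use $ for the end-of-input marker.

FIRST(U) = {ε, e}
FIRST(S) = {d}  (via P)
FIRST(P) = {d}  (via S U, S, S b)
FOLLOW(U) includes $ since U is the start symbol.
FOLLOW(U): in P::=S U, the suffix after U is empty, so FOLLOW(U) ⊇ FOLLOW(P) = {b, e}. Thus FOLLOW(U) = {$, b, e}.
FOLLOW(S): in P::=S U, S is followed by U with FIRST {ε, e}; in P::=S U, the suffix after S is nullable, so FOLLOW(S) ⊇ FOLLOW(P) = {b, e}; in P::=S, the suffix after S is empty, so FOLLOW(S) ⊇ FOLLOW(P) = {b, e}; in P::=S b, S is followed by b with FIRST {b}. Thus FOLLOW(S) = {b, e}.
FOLLOW(P): in U::=e P e, P is followed by e with FIRST {e}; in S::=P, the suffix after P is empty, so FOLLOW(P) ⊇ FOLLOW(S) = {b, e}. Thus FOLLOW(P) = {b, e}.

{b, e}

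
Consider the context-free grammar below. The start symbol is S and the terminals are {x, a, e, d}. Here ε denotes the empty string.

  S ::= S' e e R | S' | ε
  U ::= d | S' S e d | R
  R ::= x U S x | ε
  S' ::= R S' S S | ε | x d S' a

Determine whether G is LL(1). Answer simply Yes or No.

FIRST(S) = {ε, e, x}
FIRST(U) = {ε, d, e, x}
FIRST(R) = {ε, x}
FIRST(S') = {ε, e, x}
FOLLOW(S) = {$, a, e, x}
FOLLOW(U) = {e, x}
FOLLOW(R) = {$, a, e, x}
FOLLOW(S') = {$, a, e, x}
Cell M[R, x] receives both R ::= x U S x and R ::= ε — the grammar is not LL(1).

No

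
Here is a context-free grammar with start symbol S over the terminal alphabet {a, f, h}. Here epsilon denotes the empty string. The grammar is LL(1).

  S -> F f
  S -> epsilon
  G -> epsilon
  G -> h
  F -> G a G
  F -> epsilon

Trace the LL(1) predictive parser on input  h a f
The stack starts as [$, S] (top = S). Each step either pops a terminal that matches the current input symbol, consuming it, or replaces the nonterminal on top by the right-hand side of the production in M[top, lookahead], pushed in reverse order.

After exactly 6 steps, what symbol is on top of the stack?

step 1: stack=$ S  input=h a f $  — expand S -> F f
step 2: stack=$ f F  input=h a f $  — expand F -> G a G
step 3: stack=$ f G a G  input=h a f $  — expand G -> h
step 4: stack=$ f G a h  input=h a f $  — match h
step 5: stack=$ f G a  input=a f $  — match a
step 6: stack=$ f G  input=f $  — expand G -> epsilon
Stack after step 6: $ f (top = f).

f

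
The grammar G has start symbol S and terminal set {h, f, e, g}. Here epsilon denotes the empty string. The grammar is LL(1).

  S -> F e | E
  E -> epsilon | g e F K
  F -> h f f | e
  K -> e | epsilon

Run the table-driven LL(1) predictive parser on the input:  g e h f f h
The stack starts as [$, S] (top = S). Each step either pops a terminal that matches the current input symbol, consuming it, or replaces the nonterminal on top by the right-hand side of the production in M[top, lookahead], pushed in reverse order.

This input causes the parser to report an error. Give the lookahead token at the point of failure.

h

     Stack      Input          Action
  1  $ S        g e h f f h $  expand S -> E
  2  $ E        g e h f f h $  expand E -> g e F K
  3  $ K F e g  g e h f f h $  match g
  4  $ K F e    e h f f h $    match e
  5  $ K F      h f f h $      expand F -> h f f
  6  $ K f f h  h f f h $      match h
  7  $ K f f    f f h $        match f
  8  $ K f      f h $          match f
  9  $ K        h $            error: M[K, h] is empty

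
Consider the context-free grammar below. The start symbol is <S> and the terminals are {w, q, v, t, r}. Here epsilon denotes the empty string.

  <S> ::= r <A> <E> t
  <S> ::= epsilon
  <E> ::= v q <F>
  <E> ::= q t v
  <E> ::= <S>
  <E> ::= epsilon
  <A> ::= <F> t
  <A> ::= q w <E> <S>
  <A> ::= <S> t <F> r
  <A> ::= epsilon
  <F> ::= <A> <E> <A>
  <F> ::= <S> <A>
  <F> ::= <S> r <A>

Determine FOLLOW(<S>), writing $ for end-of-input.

FIRST(<S>) = {epsilon, r}
FIRST(<E>) = {epsilon, q, r, v}  (via <S>)
FIRST(<A>) = {epsilon, q, r, t, v}  (via <F> t, <S> t <F> r)
FIRST(<F>) = {epsilon, q, r, t, v}  (via <A> <E> <A>, <S> <A>, <S> r <A>)
FOLLOW(<S>) includes $ since <S> is the start symbol.
FOLLOW(<S>): in <E>::=<S>, the suffix after <S> is empty, so FOLLOW(<S>) ⊇ FOLLOW(<E>) = {q, r, t, v}; in <A>::=q w <E> <S>, the suffix after <S> is empty, so FOLLOW(<S>) ⊇ FOLLOW(<A>) = {q, r, t, v}; in <A>::=<S> t <F> r, <S> is followed by t <F> r with FIRST {t}; in <F>::=<S> <A>, <S> is followed by <A> with FIRST {epsilon, q, r, t, v}; in <F>::=<S> <A>, the suffix after <S> is nullable, so FOLLOW(<S>) ⊇ FOLLOW(<F>) = {q, r, t, v}; in <F>::=<S> r <A>, <S> is followed by r <A> with FIRST {r}. Thus FOLLOW(<S>) = {$, q, r, t, v}.
FOLLOW(<E>): in <S>::=r <A> <E> t, <E> is followed by t with FIRST {t}; in <A>::=q w <E> <S>, <E> is followed by <S> with FIRST {epsilon, r}; in <A>::=q w <E> <S>, the suffix after <E> is nullable, so FOLLOW(<E>) ⊇ FOLLOW(<A>) = {q, r, t, v}; in <F>::=<A> <E> <A>, <E> is followed by <A> with FIRST {epsilon, q, r, t, v}; in <F>::=<A> <E> <A>, the suffix after <E> is nullable, so FOLLOW(<E>) ⊇ FOLLOW(<F>) = {q, r, t, v}. Thus FOLLOW(<E>) = {q, r, t, v}.
FOLLOW(<F>): in <E>::=v q <F>, the suffix after <F> is empty, so FOLLOW(<F>) ⊇ FOLLOW(<E>) = {q, r, t, v}; in <A>::=<F> t, <F> is followed by t with FIRST {t}; in <A>::=<S> t <F> r, <F> is followed by r with FIRST {r}. Thus FOLLOW(<F>) = {q, r, t, v}.
FOLLOW(<A>): in <S>::=r <A> <E> t, <A> is followed by <E> t with FIRST {q, r, t, v}; in <F>::=<A> <E> <A> (occurrence 1), <A> is followed by <E> <A> with FIRST {epsilon, q, r, t, v}; in <F>::=<A> <E> <A> (occurrence 1), the suffix after <A> is nullable, so FOLLOW(<A>) ⊇ FOLLOW(<F>) = {q, r, t, v}; in <F>::=<A> <E> <A> (occurrence 2), the suffix after <A> is empty, so FOLLOW(<A>) ⊇ FOLLOW(<F>) = {q, r, t, v}; in <F>::=<S> <A>, the suffix after <A> is empty, so FOLLOW(<A>) ⊇ FOLLOW(<F>) = {q, r, t, v}; in <F>::=<S> r <A>, the suffix after <A> is empty, so FOLLOW(<A>) ⊇ FOLLOW(<F>) = {q, r, t, v}. Thus FOLLOW(<A>) = {q, r, t, v}.

{$, q, r, t, v}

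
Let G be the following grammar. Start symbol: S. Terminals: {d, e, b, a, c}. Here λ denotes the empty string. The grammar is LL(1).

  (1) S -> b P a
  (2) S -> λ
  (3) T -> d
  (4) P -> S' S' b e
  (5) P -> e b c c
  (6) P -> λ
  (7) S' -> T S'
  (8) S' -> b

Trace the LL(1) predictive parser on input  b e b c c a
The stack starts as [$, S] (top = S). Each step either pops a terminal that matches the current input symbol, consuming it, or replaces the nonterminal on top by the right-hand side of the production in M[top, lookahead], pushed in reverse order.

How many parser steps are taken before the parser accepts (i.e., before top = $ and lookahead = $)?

8

step 1: stack=$ S  input=b e b c c a $  — expand S -> b P a
step 2: stack=$ a P b  input=b e b c c a $  — match b
step 3: stack=$ a P  input=e b c c a $  — expand P -> e b c c
step 4: stack=$ a c c b e  input=e b c c a $  — match e
step 5: stack=$ a c c b  input=b c c a $  — match b
step 6: stack=$ a c c  input=c c a $  — match c
step 7: stack=$ a c  input=c a $  — match c
step 8: stack=$ a  input=a $  — match a
Accept reached after 8 steps.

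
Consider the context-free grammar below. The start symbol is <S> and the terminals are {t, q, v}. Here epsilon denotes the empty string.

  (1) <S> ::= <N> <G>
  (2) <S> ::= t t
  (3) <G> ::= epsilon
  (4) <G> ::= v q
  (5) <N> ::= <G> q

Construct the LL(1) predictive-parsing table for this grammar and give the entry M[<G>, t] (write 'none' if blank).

none

FIRST(<G>) = {epsilon, v}
FIRST(<N>) = {q, v}  (via <G> q)
FIRST(<S>) = {q, t, v}  (via <N> <G>)
FOLLOW(<S>) includes $ since <S> is the start symbol.
FOLLOW(<S>): <S> appears on no right-hand side. Thus FOLLOW(<S>) = {$}.
FOLLOW(<G>): in <S>::=<N> <G>, the suffix after <G> is empty, so FOLLOW(<G>) ⊇ FOLLOW(<S>) = {$}; in <N>::=<G> q, <G> is followed by q with FIRST {q}. Thus FOLLOW(<G>) = {$, q}.
For <G> ::= epsilon: FIRST(epsilon) = {epsilon}, so it goes in M[<G>, t] for t ∈ {}; since epsilon ∈ FIRST, also for every t ∈ FOLLOW(<G>) = {$, q}.
For <G> ::= v q: FIRST(v q) = {v}, so it goes in M[<G>, t] for t ∈ {v}.
None of these place a production in M[<G>, t].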